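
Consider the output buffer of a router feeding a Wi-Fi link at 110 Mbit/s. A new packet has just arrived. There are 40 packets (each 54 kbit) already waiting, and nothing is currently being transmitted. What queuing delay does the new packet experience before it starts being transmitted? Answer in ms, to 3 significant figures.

19.6 ms

Each queued packet: L/R = 54000/110000000 = 0.490909 ms.
40 queued → 19.6364 ms.
Queuing delay = 19.6 ms.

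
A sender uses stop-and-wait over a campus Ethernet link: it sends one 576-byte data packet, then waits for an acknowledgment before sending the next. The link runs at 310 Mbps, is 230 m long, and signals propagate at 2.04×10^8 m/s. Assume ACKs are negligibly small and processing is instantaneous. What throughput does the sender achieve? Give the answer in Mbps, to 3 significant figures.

t_tx = L/R = 4608/310000000 = 1.48645e-05 s.
t_prop = 230/204000000 = 1.12745e-06 s; RTT = 2.2549e-06 s.
Cycle = t_tx + RTT = 1.71194e-05 s.
Throughput = L / cycle = 4608 / 1.71194e-05 = 269 Mbps.

269 Mbps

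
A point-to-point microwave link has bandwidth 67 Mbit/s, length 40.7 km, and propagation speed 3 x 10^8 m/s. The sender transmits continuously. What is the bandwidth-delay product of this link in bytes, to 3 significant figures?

1140 bytes

Propagation delay = 40700 / 300000000 = 0.000135667 s.
BDP = R × t_prop = 67000000 × 0.000135667 = 9089.67 bits.
In bytes: 9089.67/8 = 1140 bytes.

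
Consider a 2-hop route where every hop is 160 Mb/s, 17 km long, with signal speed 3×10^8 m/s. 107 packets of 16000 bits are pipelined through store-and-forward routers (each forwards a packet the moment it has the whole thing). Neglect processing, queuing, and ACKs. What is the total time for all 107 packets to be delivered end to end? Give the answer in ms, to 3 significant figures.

Per-hop transmission t_tx = L/R = 16000/160000000 = 0.1 ms.
Per-hop propagation t_prop = 17000/300000000 = 0.0566667 ms.
Pipeline fill: first packet needs 2·t_tx to clear all hops; remaining 106 packets each add one t_tx.
Total = (2+107-1)·t_tx + 2·t_prop = 108·0.1 + 2·0.0566667 = 10.9 ms.

10.9 ms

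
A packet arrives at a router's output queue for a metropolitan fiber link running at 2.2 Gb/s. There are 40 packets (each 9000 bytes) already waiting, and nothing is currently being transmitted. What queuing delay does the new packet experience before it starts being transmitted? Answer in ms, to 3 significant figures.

1.31 ms

Each queued packet: L/R = 72000/2200000000 = 0.0327273 ms.
40 queued → 1.30909 ms.
Queuing delay = 1.31 ms.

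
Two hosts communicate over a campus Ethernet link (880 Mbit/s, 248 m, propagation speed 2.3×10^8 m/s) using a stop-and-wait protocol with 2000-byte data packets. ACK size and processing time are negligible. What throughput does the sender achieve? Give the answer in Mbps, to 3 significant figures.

787 Mbps

t_tx = L/R = 16000/880000000 = 1.81818e-05 s.
t_prop = 248/2.3e+08 = 1.07826e-06 s; RTT = 2.15652e-06 s.
Cycle = t_tx + RTT = 2.03383e-05 s.
Throughput = L / cycle = 16000 / 2.03383e-05 = 787 Mbps.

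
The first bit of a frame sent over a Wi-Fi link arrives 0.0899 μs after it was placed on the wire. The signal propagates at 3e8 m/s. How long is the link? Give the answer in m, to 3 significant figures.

27.0 m

d = s × t_prop = 300000000 × 8.99e-08 = 27.0 m.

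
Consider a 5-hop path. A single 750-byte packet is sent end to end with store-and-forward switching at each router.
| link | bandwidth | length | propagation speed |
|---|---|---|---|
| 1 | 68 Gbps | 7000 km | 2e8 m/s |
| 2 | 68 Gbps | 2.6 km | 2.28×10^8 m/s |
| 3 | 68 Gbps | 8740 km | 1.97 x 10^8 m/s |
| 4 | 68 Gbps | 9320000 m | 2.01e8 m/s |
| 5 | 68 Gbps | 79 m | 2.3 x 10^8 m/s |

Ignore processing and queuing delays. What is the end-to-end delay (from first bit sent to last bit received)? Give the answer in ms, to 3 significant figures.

L = 750 × 8 = 6000 bits.
Transmission delay per hop = L/R = 6000/68000000000 = 8.82353e-05 ms; 5 hops → 0.000441176 ms.
Propagation delays (d/s per hop): 35, 0.0114035, 44.3655, 46.3682, 0.000343478 ms; sum = 125.745 ms.
End-to-end = 126 ms.

126 ms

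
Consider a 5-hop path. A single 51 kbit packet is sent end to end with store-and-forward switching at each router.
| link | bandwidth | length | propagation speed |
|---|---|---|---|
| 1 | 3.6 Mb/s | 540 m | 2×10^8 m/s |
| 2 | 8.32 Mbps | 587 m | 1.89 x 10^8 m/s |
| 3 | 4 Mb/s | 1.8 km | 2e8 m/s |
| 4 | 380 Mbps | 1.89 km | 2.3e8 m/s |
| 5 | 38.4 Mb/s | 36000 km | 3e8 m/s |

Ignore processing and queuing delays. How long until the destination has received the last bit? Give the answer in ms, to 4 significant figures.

154.5 ms

L = 51000 bits.
Transmission delays (L/R per hop): 14.1667, 6.12981, 12.75, 0.134211, 1.32813 ms; sum = 34.5088 ms.
Propagation delays (d/s per hop): 0.0027, 0.00310582, 0.009, 0.00821739, 120 ms; sum = 120.023 ms.
End-to-end = 154.5 ms.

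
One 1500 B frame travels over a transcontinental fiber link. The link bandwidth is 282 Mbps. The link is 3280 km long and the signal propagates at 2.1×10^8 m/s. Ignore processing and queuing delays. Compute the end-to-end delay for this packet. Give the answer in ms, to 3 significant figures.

L = 1500 × 8 = 12000 bits.
Transmission delay = L/R = 12000 / 282000000 = 0.0425532 ms.
Propagation delay = d/s = 3280000 m / 210000000 m/s = 15.619 ms.
Total = 15.7 ms.

15.7 ms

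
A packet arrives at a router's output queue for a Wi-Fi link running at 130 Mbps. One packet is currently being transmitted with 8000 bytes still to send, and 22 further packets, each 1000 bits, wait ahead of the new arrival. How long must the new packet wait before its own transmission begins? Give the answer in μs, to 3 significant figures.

Each queued packet: L/R = 1000/130000000 = 7.69231 μs.
22 queued → 169.231 μs.
Plus remaining 64000 bits of current packet: 492.308 μs.
Queuing delay = 662 μs.

662 μs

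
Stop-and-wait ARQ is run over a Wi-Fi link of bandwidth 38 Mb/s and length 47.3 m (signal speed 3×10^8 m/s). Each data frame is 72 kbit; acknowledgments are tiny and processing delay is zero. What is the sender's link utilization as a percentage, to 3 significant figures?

100 %

t_tx = L/R = 72000/38000000 = 0.00189474 s.
t_prop = 47.3/300000000 = 1.57667e-07 s; RTT = 3.15333e-07 s.
Cycle = t_tx + RTT = 0.00189505 s.
Utilization = t_tx / cycle = 0.00189474/0.00189505 = 100 %.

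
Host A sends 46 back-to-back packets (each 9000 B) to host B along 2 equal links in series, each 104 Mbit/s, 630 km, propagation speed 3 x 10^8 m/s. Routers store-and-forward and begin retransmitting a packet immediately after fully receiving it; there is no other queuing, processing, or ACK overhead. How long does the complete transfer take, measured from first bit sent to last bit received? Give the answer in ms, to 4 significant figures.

Per-hop transmission t_tx = L/R = 72000/104000000 = 0.692308 ms.
Per-hop propagation t_prop = 630000/300000000 = 2.1 ms.
Pipeline fill: first packet needs 2·t_tx to clear all hops; remaining 45 packets each add one t_tx.
Total = (2+46-1)·t_tx + 2·t_prop = 47·0.692308 + 2·2.1 = 36.74 ms.

36.74 ms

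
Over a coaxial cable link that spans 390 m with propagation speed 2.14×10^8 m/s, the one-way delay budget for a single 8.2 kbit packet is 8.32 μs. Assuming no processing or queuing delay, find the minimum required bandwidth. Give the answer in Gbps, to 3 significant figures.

1.26 Gbps

Propagation delay = 390 / 214000000 = 1.82243 μs.
Transmission budget = 8.32 − 1.82243 = 6.49757 μs.
R ≥ L / t_tx = 8200 bits / 6.49757e-06 s = 1.26 Gbps.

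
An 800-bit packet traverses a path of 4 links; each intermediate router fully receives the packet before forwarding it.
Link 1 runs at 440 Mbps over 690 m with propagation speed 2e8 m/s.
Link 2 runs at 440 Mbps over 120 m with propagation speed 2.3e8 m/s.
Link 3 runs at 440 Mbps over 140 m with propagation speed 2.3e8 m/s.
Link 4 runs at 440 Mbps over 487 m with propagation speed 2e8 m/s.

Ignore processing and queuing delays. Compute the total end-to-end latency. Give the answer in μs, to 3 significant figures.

14.3 μs

Transmission delay per hop = L/R = 800/440000000 = 1.81818 μs; 4 hops → 7.27273 μs.
Propagation delays (d/s per hop): 3.45, 0.521739, 0.608696, 2.435 μs; sum = 7.01543 μs.
End-to-end = 14.3 μs.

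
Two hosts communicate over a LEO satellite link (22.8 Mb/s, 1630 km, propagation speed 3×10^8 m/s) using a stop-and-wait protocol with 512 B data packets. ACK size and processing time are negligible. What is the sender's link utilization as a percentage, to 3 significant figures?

t_tx = L/R = 4096/22800000 = 0.000179649 s.
t_prop = 1630000/300000000 = 0.00543333 s; RTT = 0.0108667 s.
Cycle = t_tx + RTT = 0.0110463 s.
Utilization = t_tx / cycle = 0.000179649/0.0110463 = 1.63 %.

1.63 %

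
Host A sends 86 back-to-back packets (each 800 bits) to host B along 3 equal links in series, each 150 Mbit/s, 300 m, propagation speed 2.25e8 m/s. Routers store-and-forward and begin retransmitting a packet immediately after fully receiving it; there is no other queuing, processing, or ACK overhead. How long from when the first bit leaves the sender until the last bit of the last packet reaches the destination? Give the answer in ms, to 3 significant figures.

0.473 ms

Per-hop transmission t_tx = L/R = 800/150000000 = 0.00533333 ms.
Per-hop propagation t_prop = 300/225000000 = 0.00133333 ms.
Pipeline fill: first packet needs 3·t_tx to clear all hops; remaining 85 packets each add one t_tx.
Total = (3+86-1)·t_tx + 3·t_prop = 88·0.00533333 + 3·0.00133333 = 0.473 ms.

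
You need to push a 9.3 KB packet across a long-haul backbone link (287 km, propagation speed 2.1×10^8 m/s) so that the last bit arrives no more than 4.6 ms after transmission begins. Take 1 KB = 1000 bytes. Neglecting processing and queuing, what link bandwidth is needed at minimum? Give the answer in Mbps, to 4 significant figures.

23.01 Mbps

L = 74400 bits.
Propagation delay = 287000 / 210000000 = 1.36667 ms.
Transmission budget = 4.6 − 1.36667 = 3.23333 ms.
R ≥ L / t_tx = 74400 bits / 0.00323333 s = 23.01 Mbps.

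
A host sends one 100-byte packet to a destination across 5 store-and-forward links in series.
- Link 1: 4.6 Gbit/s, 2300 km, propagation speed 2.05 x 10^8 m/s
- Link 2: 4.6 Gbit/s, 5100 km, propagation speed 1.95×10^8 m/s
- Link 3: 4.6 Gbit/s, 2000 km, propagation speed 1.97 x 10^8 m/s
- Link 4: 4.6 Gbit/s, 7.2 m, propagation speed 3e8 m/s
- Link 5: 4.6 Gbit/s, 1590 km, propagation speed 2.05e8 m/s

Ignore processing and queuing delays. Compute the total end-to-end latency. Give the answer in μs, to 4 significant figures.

L = 100 × 8 = 800 bits.
Transmission delay per hop = L/R = 800/4600000000 = 0.173913 μs; 5 hops → 0.869565 μs.
Propagation delays (d/s per hop): 11219.5, 26153.8, 10152.3, 0.024, 7756.1 μs; sum = 55281.8 μs.
End-to-end = 55280 μs.

55280 μs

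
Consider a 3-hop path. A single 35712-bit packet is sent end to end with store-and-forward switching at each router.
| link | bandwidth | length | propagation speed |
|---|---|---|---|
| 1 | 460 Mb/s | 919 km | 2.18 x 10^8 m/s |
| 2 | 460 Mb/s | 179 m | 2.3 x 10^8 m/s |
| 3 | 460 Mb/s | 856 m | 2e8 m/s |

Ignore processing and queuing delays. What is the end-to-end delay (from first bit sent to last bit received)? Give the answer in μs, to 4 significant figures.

4454 μs

Transmission delay per hop = L/R = 35712/460000000 = 77.6348 μs; 3 hops → 232.904 μs.
Propagation delays (d/s per hop): 4215.6, 0.778261, 4.28 μs; sum = 4220.65 μs.
End-to-end = 4454 μs.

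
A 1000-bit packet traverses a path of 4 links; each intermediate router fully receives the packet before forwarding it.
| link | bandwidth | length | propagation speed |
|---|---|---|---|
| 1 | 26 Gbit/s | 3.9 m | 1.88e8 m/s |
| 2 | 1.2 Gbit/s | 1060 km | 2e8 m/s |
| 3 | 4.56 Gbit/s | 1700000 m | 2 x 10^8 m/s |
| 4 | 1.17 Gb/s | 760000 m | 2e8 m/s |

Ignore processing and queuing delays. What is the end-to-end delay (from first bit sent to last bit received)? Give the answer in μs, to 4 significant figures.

17600 μs

Transmission delays (L/R per hop): 0.0384615, 0.833333, 0.219298, 0.854701 μs; sum = 1.94579 μs.
Propagation delays (d/s per hop): 0.0207447, 5300, 8500, 3800 μs; sum = 17600 μs.
End-to-end = 17600 μs.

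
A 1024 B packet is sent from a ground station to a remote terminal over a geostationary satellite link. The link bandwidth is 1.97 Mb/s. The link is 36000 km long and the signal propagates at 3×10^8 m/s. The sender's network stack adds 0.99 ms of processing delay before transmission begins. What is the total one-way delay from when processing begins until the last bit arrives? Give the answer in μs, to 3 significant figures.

125000 μs

L = 1024 × 8 = 8192 bits.
Transmission delay = L/R = 8192 / 1970000 = 4158.38 μs.
Propagation delay = d/s = 36000000 m / 300000000 m/s = 120000 μs.
Plus processing delay 0.99 ms = 990 μs.
Total = 125000 μs.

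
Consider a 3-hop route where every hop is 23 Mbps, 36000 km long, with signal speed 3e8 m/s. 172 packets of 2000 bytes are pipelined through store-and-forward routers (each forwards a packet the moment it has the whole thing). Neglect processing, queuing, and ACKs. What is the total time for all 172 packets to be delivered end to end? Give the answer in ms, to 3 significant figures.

481 ms

Per-hop transmission t_tx = L/R = 16000/23000000 = 0.695652 ms.
Per-hop propagation t_prop = 36000000/300000000 = 120 ms.
Pipeline fill: first packet needs 3·t_tx to clear all hops; remaining 171 packets each add one t_tx.
Total = (3+172-1)·t_tx + 3·t_prop = 174·0.695652 + 3·120 = 481 ms.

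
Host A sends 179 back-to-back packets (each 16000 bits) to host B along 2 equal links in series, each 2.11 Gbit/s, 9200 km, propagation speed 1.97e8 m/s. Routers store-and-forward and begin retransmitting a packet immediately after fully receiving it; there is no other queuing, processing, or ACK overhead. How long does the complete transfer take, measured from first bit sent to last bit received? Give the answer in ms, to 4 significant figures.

Per-hop transmission t_tx = L/R = 16000/2.11e+09 = 0.00758294 ms.
Per-hop propagation t_prop = 9200000/197000000 = 46.7005 ms.
Pipeline fill: first packet needs 2·t_tx to clear all hops; remaining 178 packets each add one t_tx.
Total = (2+179-1)·t_tx + 2·t_prop = 180·0.00758294 + 2·46.7005 = 94.77 ms.

94.77 ms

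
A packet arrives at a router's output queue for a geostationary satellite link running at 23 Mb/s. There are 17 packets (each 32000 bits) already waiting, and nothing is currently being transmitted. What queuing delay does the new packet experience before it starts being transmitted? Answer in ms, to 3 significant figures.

23.7 ms

Each queued packet: L/R = 32000/23000000 = 1.3913 ms.
17 queued → 23.6522 ms.
Queuing delay = 23.7 ms.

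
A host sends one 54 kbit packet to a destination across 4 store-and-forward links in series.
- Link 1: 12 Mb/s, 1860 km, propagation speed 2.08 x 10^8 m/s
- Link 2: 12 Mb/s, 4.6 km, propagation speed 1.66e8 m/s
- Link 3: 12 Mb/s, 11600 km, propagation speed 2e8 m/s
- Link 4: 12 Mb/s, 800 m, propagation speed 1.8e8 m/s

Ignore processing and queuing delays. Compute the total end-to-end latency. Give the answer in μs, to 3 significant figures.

L = 54000 bits.
Transmission delay per hop = L/R = 54000/12000000 = 4500 μs; 4 hops → 18000 μs.
Propagation delays (d/s per hop): 8942.31, 27.7108, 58000, 4.44444 μs; sum = 66974.5 μs.
End-to-end = 85000 μs.

85000 μs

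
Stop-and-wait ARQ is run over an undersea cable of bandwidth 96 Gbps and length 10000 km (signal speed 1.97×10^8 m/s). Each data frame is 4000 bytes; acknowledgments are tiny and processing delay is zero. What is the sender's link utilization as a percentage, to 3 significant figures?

0.000328 %

t_tx = L/R = 32000/96000000000 = 3.33333e-07 s.
t_prop = 10000000/197000000 = 0.0507614 s; RTT = 0.101523 s.
Cycle = t_tx + RTT = 0.101523 s.
Utilization = t_tx / cycle = 3.33333e-07/0.101523 = 0.000328 %.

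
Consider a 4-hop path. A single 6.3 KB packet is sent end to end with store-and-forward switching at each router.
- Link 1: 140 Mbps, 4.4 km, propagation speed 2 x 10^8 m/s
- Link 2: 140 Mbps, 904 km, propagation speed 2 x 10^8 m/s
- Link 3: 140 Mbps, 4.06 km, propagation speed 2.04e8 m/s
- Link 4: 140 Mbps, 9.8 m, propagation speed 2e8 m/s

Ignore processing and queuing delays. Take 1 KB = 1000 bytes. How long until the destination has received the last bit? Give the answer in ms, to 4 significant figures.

6.002 ms

L = 50400 bits.
Transmission delay per hop = L/R = 50400/140000000 = 0.36 ms; 4 hops → 1.44 ms.
Propagation delays (d/s per hop): 0.022, 4.52, 0.019902, 4.9e-05 ms; sum = 4.56195 ms.
End-to-end = 6.002 ms.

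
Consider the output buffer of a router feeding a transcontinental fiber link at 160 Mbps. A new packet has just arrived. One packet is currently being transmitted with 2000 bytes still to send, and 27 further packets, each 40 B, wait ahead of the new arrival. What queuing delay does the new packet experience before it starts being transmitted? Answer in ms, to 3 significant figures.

Each queued packet: L/R = 320/160000000 = 0.002 ms.
27 queued → 0.054 ms.
Plus remaining 16000 bits of current packet: 0.1 ms.
Queuing delay = 0.154 ms.

0.154 ms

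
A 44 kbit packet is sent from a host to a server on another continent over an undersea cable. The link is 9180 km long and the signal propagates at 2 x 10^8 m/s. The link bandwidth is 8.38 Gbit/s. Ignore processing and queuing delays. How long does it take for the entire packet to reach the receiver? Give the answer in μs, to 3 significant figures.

45900 μs

L = 44000 bits.
Transmission delay = L/R = 44000 / 8.38e+09 = 5.2506 μs.
Propagation delay = d/s = 9180000 m / 200000000 m/s = 45900 μs.
Total = 45900 μs.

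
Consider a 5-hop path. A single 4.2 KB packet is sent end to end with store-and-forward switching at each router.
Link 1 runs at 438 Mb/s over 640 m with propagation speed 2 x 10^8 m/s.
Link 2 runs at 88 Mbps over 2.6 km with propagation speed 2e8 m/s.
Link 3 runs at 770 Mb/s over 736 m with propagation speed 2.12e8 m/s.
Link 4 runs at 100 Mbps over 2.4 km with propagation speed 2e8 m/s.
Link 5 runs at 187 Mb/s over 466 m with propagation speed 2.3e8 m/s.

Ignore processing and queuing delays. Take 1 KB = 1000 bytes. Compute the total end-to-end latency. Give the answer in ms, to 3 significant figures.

1.05 ms

L = 33600 bits.
Transmission delays (L/R per hop): 0.0767123, 0.381818, 0.0436364, 0.336, 0.179679 ms; sum = 1.01785 ms.
Propagation delays (d/s per hop): 0.0032, 0.013, 0.0034717, 0.012, 0.00202609 ms; sum = 0.0336978 ms.
End-to-end = 1.05 ms.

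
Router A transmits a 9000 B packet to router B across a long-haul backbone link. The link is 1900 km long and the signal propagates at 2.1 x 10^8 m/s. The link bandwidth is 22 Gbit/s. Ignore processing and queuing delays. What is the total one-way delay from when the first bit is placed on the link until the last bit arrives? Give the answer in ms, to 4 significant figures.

L = 9000 × 8 = 72000 bits.
Transmission delay = L/R = 72000 / 22000000000 = 0.00327273 ms.
Propagation delay = d/s = 1900000 m / 210000000 m/s = 9.04762 ms.
Total = 9.051 ms.

9.051 ms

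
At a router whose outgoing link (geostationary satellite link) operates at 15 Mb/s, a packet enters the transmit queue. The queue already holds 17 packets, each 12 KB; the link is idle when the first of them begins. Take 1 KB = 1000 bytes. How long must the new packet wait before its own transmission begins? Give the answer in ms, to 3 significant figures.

Each queued packet: L/R = 96000/15000000 = 6.4 ms.
17 queued → 108.8 ms.
Queuing delay = 109 ms.

109 ms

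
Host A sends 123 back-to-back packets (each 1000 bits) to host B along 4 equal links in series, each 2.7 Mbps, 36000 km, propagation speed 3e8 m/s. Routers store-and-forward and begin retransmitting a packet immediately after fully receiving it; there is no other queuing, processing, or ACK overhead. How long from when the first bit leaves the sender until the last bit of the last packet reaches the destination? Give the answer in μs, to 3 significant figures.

Per-hop transmission t_tx = L/R = 1000/2700000 = 370.37 μs.
Per-hop propagation t_prop = 36000000/300000000 = 120000 μs.
Pipeline fill: first packet needs 4·t_tx to clear all hops; remaining 122 packets each add one t_tx.
Total = (4+123-1)·t_tx + 4·t_prop = 126·370.37 + 4·120000 = 527000 μs.

527000 μs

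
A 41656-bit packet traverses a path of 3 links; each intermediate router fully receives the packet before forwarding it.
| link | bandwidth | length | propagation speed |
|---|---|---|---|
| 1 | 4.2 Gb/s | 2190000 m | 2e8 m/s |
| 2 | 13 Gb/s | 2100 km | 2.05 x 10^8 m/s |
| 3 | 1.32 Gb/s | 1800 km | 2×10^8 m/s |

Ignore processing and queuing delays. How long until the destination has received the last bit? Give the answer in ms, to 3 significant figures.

30.2 ms

Transmission delays (L/R per hop): 0.0099181, 0.00320431, 0.0315576 ms; sum = 0.04468 ms.
Propagation delays (d/s per hop): 10.95, 10.2439, 9 ms; sum = 30.1939 ms.
End-to-end = 30.2 ms.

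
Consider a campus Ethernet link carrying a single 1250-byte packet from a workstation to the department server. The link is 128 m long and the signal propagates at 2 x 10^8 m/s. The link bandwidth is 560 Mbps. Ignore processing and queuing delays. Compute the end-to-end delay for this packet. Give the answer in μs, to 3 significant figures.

L = 1250 × 8 = 10000 bits.
Transmission delay = L/R = 10000 / 560000000 = 17.8571 μs.
Propagation delay = d/s = 128 m / 200000000 m/s = 0.64 μs.
Total = 18.5 μs.

18.5 μs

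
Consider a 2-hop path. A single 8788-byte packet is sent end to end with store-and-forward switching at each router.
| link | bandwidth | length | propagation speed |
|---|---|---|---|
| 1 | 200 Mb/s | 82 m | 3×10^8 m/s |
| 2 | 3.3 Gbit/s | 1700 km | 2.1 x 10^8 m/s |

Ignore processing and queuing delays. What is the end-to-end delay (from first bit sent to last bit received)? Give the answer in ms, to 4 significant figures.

L = 8788 × 8 = 70304 bits.
Transmission delays (L/R per hop): 0.35152, 0.0213042 ms; sum = 0.372824 ms.
Propagation delays (d/s per hop): 0.000273333, 8.09524 ms; sum = 8.09551 ms.
End-to-end = 8.468 ms.

8.468 ms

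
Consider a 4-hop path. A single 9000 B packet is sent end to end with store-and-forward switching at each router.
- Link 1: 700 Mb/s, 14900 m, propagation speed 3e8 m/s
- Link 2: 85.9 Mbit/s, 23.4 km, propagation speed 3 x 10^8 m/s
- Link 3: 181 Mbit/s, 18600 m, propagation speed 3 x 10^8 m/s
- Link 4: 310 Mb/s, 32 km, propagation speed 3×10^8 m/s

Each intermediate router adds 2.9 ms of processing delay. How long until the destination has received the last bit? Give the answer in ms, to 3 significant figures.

L = 9000 × 8 = 72000 bits.
Transmission delays (L/R per hop): 0.102857, 0.838184, 0.39779, 0.232258 ms; sum = 1.57109 ms.
Propagation delays (d/s per hop): 0.0496667, 0.078, 0.062, 0.106667 ms; sum = 0.296333 ms.
Processing at 3 router(s): 3 × 2.9 ms = 8.7 ms.
End-to-end = 10.6 ms.

10.6 ms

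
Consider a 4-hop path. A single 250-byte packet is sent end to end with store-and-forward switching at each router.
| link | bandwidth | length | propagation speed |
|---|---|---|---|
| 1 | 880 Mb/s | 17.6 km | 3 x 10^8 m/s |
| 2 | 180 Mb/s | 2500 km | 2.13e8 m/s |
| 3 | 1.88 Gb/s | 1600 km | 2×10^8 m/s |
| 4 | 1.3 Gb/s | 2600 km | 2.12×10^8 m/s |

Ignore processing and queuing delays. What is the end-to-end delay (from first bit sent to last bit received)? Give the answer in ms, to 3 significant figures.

L = 250 × 8 = 2000 bits.
Transmission delays (L/R per hop): 0.00227273, 0.0111111, 0.00106383, 0.00153846 ms; sum = 0.0159861 ms.
Propagation delays (d/s per hop): 0.0586667, 11.7371, 8, 12.2642 ms; sum = 32.0599 ms.
End-to-end = 32.1 ms.

32.1 ms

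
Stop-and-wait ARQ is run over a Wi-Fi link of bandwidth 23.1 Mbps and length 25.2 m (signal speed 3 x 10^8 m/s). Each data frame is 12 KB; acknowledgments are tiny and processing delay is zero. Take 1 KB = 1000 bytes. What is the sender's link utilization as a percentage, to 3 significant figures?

100 %

t_tx = L/R = 96000/23100000 = 0.00415584 s.
t_prop = 25.2/300000000 = 8.4e-08 s; RTT = 1.68e-07 s.
Cycle = t_tx + RTT = 0.00415601 s.
Utilization = t_tx / cycle = 0.00415584/0.00415601 = 100 %.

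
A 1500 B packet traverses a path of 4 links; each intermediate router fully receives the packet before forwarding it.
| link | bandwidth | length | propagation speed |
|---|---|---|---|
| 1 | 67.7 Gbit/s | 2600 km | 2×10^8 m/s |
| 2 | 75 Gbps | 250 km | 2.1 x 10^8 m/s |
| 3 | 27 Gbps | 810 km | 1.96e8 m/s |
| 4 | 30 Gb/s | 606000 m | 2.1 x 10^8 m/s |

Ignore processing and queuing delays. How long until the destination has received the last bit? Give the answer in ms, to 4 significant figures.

L = 1500 × 8 = 12000 bits.
Transmission delays (L/R per hop): 0.000177253, 0.00016, 0.000444444, 0.0004 ms; sum = 0.0011817 ms.
Propagation delays (d/s per hop): 13, 1.19048, 4.13265, 2.88571 ms; sum = 21.2088 ms.
End-to-end = 21.21 ms.

21.21 ms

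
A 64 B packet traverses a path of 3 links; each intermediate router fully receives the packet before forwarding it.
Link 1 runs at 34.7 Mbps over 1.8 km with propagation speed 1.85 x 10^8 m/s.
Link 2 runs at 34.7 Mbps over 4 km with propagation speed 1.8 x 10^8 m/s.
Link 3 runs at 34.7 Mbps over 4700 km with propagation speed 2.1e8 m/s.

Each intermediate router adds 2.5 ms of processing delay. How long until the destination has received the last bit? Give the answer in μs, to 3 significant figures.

27500 μs

L = 64 × 8 = 512 bits.
Transmission delay per hop = L/R = 512/34700000 = 14.755 μs; 3 hops → 44.2651 μs.
Propagation delays (d/s per hop): 9.72973, 22.2222, 22381 μs; sum = 22412.9 μs.
Processing at 2 router(s): 2 × 2.5 ms = 5000 μs.
End-to-end = 27500 μs.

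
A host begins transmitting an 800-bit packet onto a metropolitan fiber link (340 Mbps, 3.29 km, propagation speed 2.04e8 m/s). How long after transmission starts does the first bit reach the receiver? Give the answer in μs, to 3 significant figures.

First bit experiences only propagation delay: d/s = 3290/204000000 = 16.1 μs.

16.1 μs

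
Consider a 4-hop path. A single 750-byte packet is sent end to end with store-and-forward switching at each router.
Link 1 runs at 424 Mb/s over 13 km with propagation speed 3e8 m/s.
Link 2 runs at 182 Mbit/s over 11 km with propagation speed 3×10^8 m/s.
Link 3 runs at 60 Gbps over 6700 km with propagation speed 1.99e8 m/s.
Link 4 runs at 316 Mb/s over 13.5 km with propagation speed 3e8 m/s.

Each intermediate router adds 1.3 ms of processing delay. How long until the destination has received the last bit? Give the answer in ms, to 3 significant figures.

L = 750 × 8 = 6000 bits.
Transmission delays (L/R per hop): 0.0141509, 0.032967, 0.0001, 0.0189873 ms; sum = 0.0662053 ms.
Propagation delays (d/s per hop): 0.0433333, 0.0366667, 33.6683, 0.045 ms; sum = 33.7933 ms.
Processing at 3 router(s): 3 × 1.3 ms = 3.9 ms.
End-to-end = 37.8 ms.

37.8 ms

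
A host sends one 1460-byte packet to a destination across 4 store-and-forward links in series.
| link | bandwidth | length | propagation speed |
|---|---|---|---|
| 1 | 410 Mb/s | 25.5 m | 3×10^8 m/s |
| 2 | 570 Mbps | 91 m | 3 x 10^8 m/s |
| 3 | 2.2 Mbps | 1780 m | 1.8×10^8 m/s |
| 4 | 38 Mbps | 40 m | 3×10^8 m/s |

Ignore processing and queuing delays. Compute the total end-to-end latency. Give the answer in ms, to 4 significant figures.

5.676 ms

L = 1460 × 8 = 11680 bits.
Transmission delays (L/R per hop): 0.0284878, 0.0204912, 5.30909, 0.307368 ms; sum = 5.66544 ms.
Propagation delays (d/s per hop): 8.5e-05, 0.000303333, 0.00988889, 0.000133333 ms; sum = 0.0104106 ms.
End-to-end = 5.676 ms.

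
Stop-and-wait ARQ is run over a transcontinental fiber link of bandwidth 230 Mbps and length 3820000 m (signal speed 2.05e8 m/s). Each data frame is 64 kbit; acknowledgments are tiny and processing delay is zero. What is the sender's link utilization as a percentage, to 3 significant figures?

t_tx = L/R = 64000/230000000 = 0.000278261 s.
t_prop = 3820000/2.05e+08 = 0.0186341 s; RTT = 0.0372683 s.
Cycle = t_tx + RTT = 0.0375466 s.
Utilization = t_tx / cycle = 0.000278261/0.0375466 = 0.741 %.

0.741 %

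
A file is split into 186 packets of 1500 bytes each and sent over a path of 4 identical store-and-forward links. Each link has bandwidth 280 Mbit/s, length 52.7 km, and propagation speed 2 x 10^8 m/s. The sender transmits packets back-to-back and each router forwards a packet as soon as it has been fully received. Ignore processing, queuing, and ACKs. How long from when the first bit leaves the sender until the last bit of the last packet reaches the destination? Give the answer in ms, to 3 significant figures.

9.15 ms

Per-hop transmission t_tx = L/R = 12000/280000000 = 0.0428571 ms.
Per-hop propagation t_prop = 52700/200000000 = 0.2635 ms.
Pipeline fill: first packet needs 4·t_tx to clear all hops; remaining 185 packets each add one t_tx.
Total = (4+186-1)·t_tx + 4·t_prop = 189·0.0428571 + 4·0.2635 = 9.15 ms.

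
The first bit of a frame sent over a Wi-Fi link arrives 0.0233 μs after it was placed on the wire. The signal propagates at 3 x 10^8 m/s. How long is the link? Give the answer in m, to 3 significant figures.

d = s × t_prop = 300000000 × 2.33e-08 = 6.99 m.

6.99 m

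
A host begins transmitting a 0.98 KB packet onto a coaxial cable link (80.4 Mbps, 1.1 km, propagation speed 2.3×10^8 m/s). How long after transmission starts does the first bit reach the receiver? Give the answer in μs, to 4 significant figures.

First bit experiences only propagation delay: d/s = 1100/2.3e+08 = 4.783 μs.

4.783 μs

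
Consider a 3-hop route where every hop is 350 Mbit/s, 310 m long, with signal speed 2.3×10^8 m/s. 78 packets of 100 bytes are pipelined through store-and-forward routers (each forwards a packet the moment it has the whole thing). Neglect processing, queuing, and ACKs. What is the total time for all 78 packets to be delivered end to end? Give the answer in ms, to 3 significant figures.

Per-hop transmission t_tx = L/R = 800/350000000 = 0.00228571 ms.
Per-hop propagation t_prop = 310/2.3e+08 = 0.00134783 ms.
Pipeline fill: first packet needs 3·t_tx to clear all hops; remaining 77 packets each add one t_tx.
Total = (3+78-1)·t_tx + 3·t_prop = 80·0.00228571 + 3·0.00134783 = 0.187 ms.

0.187 ms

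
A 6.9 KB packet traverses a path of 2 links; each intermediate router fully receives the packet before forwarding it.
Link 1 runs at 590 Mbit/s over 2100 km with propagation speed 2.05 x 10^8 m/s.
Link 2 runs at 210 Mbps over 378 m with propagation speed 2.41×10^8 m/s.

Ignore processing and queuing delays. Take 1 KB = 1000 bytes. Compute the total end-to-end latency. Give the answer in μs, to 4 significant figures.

10600 μs

L = 55200 bits.
Transmission delays (L/R per hop): 93.5593, 262.857 μs; sum = 356.416 μs.
Propagation delays (d/s per hop): 10243.9, 1.56846 μs; sum = 10245.5 μs.
End-to-end = 10600 μs.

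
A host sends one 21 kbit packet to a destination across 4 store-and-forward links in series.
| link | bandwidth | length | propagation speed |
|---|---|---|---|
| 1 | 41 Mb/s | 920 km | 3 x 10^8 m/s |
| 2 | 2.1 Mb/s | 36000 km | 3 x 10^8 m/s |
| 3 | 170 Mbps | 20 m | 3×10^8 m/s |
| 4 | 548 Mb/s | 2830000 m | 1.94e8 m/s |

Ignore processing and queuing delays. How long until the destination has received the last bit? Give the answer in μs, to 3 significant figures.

148000 μs

L = 21000 bits.
Transmission delays (L/R per hop): 512.195, 10000, 123.529, 38.3212 μs; sum = 10674 μs.
Propagation delays (d/s per hop): 3066.67, 120000, 0.0666667, 14587.6 μs; sum = 137654 μs.
End-to-end = 148000 μs.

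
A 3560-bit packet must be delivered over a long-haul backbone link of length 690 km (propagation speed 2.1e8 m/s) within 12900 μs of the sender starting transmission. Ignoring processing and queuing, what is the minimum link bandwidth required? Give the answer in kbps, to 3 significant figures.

Propagation delay = 690000 / 210000000 = 3285.71 μs.
Transmission budget = 12900 − 3285.71 = 9614.29 μs.
R ≥ L / t_tx = 3560 bits / 0.00961429 s = 370 kbps.

370 kbps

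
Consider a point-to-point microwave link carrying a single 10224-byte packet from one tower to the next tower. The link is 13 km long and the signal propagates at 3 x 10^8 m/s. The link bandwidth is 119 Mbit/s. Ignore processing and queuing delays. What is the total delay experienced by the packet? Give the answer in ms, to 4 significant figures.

0.7307 ms

L = 10224 × 8 = 81792 bits.
Transmission delay = L/R = 81792 / 119000000 = 0.687328 ms.
Propagation delay = d/s = 13000 m / 300000000 m/s = 0.0433333 ms.
Total = 0.7307 ms.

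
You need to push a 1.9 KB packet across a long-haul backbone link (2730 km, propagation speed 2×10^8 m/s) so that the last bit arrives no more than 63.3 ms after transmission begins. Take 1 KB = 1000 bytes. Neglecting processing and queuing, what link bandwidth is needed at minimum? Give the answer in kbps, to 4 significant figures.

L = 15200 bits.
Propagation delay = 2730000 / 200000000 = 13.65 ms.
Transmission budget = 63.3 − 13.65 = 49.65 ms.
R ≥ L / t_tx = 15200 bits / 0.04965 s = 306.1 kbps.

306.1 kbps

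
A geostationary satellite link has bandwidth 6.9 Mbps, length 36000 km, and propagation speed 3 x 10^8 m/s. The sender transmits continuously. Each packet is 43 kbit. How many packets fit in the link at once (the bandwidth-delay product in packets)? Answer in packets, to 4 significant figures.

19.26 packets

Propagation delay = 36000000 / 300000000 = 0.12 s.
BDP = R × t_prop = 6900000 × 0.12 = 828000 bits.
In packets of 43000 bits: 19.26 packets.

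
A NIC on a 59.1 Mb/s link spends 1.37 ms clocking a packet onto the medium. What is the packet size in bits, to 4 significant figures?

L = R × t_tx = 59100000 b/s × 0.00137 s = 80967 bits.

80970 bits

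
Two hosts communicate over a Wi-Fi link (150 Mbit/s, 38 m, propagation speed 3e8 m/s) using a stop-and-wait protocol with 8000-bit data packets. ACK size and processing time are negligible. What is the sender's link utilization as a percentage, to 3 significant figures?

99.5 %

t_tx = L/R = 8000/150000000 = 5.33333e-05 s.
t_prop = 38/300000000 = 1.26667e-07 s; RTT = 2.53333e-07 s.
Cycle = t_tx + RTT = 5.35867e-05 s.
Utilization = t_tx / cycle = 5.33333e-05/5.35867e-05 = 99.5 %.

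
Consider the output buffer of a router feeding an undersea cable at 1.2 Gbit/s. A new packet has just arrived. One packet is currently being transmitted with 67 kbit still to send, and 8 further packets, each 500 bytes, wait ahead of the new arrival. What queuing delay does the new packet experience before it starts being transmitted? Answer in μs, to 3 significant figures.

82.5 μs

Each queued packet: L/R = 4000/1200000000 = 3.33333 μs.
8 queued → 26.6667 μs.
Plus remaining 67000 bits of current packet: 55.8333 μs.
Queuing delay = 82.5 μs.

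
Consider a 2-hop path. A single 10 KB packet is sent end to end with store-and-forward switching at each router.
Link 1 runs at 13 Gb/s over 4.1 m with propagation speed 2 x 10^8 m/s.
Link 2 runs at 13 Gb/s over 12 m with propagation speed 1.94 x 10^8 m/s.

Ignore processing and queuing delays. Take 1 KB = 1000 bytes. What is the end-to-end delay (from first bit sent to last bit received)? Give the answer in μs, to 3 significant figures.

12.4 μs

L = 80000 bits.
Transmission delay per hop = L/R = 80000/13000000000 = 6.15385 μs; 2 hops → 12.3077 μs.
Propagation delays (d/s per hop): 0.0205, 0.0618557 μs; sum = 0.0823557 μs.
End-to-end = 12.4 μs.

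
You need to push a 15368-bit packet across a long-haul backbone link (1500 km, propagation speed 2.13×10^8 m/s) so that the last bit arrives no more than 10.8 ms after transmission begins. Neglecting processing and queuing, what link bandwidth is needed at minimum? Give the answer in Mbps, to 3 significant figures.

Propagation delay = 1500000 / 213000000 = 7.04225 ms.
Transmission budget = 10.8 − 7.04225 = 3.75775 ms.
R ≥ L / t_tx = 15368 bits / 0.00375775 s = 4.09 Mbps.

4.09 Mbps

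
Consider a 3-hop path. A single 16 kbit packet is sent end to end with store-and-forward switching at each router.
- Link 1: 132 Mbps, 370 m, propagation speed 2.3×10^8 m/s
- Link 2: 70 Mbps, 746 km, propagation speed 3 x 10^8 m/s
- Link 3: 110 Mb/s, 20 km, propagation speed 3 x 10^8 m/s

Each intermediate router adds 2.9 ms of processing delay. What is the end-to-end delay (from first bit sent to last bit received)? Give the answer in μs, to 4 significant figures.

8850 μs

L = 16000 bits.
Transmission delays (L/R per hop): 121.212, 228.571, 145.455 μs; sum = 495.238 μs.
Propagation delays (d/s per hop): 1.6087, 2486.67, 66.6667 μs; sum = 2554.94 μs.
Processing at 2 router(s): 2 × 2.9 ms = 5800 μs.
End-to-end = 8850 μs.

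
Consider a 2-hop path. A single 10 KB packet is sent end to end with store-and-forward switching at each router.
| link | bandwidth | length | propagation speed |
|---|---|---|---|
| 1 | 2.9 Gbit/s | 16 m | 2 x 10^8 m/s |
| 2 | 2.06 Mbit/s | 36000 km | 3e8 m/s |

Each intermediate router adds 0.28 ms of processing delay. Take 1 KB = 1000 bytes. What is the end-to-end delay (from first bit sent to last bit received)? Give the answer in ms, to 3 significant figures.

L = 80000 bits.
Transmission delays (L/R per hop): 0.0275862, 38.835 ms; sum = 38.8625 ms.
Propagation delays (d/s per hop): 8e-05, 120 ms; sum = 120 ms.
Processing at 1 router(s): 1 × 0.28 ms = 0.28 ms.
End-to-end = 159 ms.

159 ms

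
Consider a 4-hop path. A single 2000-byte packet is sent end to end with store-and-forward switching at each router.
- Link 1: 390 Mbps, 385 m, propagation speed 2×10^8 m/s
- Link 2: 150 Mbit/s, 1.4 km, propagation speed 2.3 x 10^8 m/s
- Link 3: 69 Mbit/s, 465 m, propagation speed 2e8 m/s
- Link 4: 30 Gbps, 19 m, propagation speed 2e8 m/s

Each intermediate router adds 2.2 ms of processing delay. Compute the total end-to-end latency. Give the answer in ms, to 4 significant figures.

6.991 ms

L = 2000 × 8 = 16000 bits.
Transmission delays (L/R per hop): 0.0410256, 0.106667, 0.231884, 0.000533333 ms; sum = 0.38011 ms.
Propagation delays (d/s per hop): 0.001925, 0.00608696, 0.002325, 9.5e-05 ms; sum = 0.010432 ms.
Processing at 3 router(s): 3 × 2.2 ms = 6.6 ms.
End-to-end = 6.991 ms.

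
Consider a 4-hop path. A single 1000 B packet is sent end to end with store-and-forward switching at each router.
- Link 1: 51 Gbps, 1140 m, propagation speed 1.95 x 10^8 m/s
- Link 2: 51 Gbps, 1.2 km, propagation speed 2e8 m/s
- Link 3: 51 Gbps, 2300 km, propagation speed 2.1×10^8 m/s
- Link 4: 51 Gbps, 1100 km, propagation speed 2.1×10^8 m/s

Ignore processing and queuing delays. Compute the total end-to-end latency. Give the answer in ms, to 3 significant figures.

L = 1000 × 8 = 8000 bits.
Transmission delay per hop = L/R = 8000/51000000000 = 0.000156863 ms; 4 hops → 0.000627451 ms.
Propagation delays (d/s per hop): 0.00584615, 0.006, 10.9524, 5.2381 ms; sum = 16.2023 ms.
End-to-end = 16.2 ms.

16.2 ms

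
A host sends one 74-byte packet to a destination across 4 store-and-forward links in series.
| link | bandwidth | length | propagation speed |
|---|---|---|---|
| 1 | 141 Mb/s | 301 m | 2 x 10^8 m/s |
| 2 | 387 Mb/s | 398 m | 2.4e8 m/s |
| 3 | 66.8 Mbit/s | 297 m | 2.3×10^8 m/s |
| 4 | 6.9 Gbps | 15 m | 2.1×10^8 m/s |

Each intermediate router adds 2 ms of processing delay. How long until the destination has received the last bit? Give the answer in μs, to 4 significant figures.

6019 μs

L = 74 × 8 = 592 bits.
Transmission delays (L/R per hop): 4.19858, 1.52972, 8.86228, 0.0857971 μs; sum = 14.6764 μs.
Propagation delays (d/s per hop): 1.505, 1.65833, 1.2913, 0.0714286 μs; sum = 4.52607 μs.
Processing at 3 router(s): 3 × 2 ms = 6000 μs.
End-to-end = 6019 μs.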